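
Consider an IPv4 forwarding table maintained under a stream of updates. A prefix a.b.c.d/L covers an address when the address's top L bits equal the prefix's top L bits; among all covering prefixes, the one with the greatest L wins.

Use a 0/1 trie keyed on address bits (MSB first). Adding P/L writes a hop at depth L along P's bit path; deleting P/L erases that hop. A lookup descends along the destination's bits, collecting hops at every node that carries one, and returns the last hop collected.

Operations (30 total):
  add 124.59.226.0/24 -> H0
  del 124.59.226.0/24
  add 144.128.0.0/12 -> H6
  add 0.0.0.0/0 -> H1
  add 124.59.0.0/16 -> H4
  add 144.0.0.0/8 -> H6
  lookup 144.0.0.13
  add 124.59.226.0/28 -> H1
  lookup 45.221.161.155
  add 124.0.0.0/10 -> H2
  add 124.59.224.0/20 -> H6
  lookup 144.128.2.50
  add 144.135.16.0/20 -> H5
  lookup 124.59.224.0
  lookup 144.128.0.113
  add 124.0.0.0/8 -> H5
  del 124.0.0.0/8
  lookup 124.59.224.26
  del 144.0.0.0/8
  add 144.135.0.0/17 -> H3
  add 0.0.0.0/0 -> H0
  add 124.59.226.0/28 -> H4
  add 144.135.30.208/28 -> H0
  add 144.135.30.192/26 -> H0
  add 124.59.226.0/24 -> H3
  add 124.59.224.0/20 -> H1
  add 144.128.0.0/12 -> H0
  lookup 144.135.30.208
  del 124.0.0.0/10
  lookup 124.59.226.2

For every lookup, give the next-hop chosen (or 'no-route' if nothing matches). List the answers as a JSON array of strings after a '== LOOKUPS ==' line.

Apply in order:
  + 124.59.226.0/24 (H0) depth=24
  del 124.59.226.0/24 (clear depth 24)
  + 144.128.0.0/12 (H6) depth=12
  + 0.0.0.0/0 (H1) depth=0
  + 124.59.0.0/16 (H4) depth=16
  + 144.0.0.0/8 (H6) depth=8
  Q 144.0.0.13: descend 10010000 ; hops seen [H1,H6] ; pick H6
  + 124.59.226.0/28 (H1) depth=28
  Q 45.221.161.155: descend 0 ; hops seen [H1] ; pick H1
  + 124.0.0.0/10 (H2) depth=10
  + 124.59.224.0/20 (H6) depth=20
  Q 144.128.2.50: descend 100100001000 ; hops seen [H1,H6,H6] ; pick H6
  + 144.135.16.0/20 (H5) depth=20
  Q 124.59.224.0: descend 0111110000111011111000 ; hops seen [H1,H2,H4,H6] ; pick H6
  Q 144.128.0.113: descend 1001000010000 ; hops seen [H1,H6,H6] ; pick H6
  + 124.0.0.0/8 (H5) depth=8
  del 124.0.0.0/8 (clear depth 8)
  Q 124.59.224.26: descend 0111110000111011111000 ; hops seen [H1,H2,H4,H6] ; pick H6
  del 144.0.0.0/8 (clear depth 8)
  + 144.135.0.0/17 (H3) depth=17
  + 0.0.0.0/0 (H0) depth=0
  + 124.59.226.0/28 (H4) depth=28
  + 144.135.30.208/28 (H0) depth=28
  + 144.135.30.192/26 (H0) depth=26
  + 124.59.226.0/24 (H3) depth=24
  + 124.59.224.0/20 (H1) depth=20
  + 144.128.0.0/12 (H0) depth=12
  Q 144.135.30.208: descend 1001000010000111000111101101 ; hops seen [H0,H0,H3,H5,H0,H0] ; pick H0
  del 124.0.0.0/10 (clear depth 10)
  Q 124.59.226.2: descend 0111110000111011111000100000 ; hops seen [H0,H4,H1,H3,H4] ; pick H4

== LOOKUPS ==
["H6","H1","H6","H6","H6","H6","H0","H4"]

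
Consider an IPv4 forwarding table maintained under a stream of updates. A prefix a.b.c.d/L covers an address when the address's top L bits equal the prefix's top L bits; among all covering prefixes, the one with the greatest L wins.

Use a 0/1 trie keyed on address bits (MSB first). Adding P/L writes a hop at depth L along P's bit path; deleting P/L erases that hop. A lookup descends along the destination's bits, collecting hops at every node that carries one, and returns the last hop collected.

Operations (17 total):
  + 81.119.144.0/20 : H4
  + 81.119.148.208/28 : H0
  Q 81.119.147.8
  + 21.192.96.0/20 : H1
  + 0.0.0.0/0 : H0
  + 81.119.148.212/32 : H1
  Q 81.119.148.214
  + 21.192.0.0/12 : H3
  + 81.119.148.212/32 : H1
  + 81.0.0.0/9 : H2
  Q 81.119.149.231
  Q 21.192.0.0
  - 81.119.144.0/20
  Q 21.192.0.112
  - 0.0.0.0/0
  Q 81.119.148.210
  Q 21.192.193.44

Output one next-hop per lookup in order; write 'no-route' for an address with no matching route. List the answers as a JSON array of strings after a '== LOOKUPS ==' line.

Process each operation:
  add 81.119.144.0/20 -> H4 at depth 20
  add 81.119.148.208/28 -> H0 at depth 28
  Q 81.119.147.8: descend 010100010111011110010 ; hops seen [H4] ; pick H4
  add 21.192.96.0/20 -> H1 at depth 20
  add 0.0.0.0/0 -> H0 at depth 0
  add 81.119.148.212/32 -> H1 at depth 32
  Q 81.119.148.214: descend 010100010111011110010100110101 ; hops seen [H0,H4,H0] ; pick H0
  add 21.192.0.0/12 -> H3 at depth 12
  add 81.119.148.212/32 -> H1 at depth 32
  add 81.0.0.0/9 -> H2 at depth 9
  Q 81.119.149.231: descend 01010001011101111001010 ; hops seen [H0,H2,H4] ; pick H4
  Q 21.192.0.0: descend 00010101110000000 ; hops seen [H0,H3] ; pick H3
  del 81.119.144.0/20 (clear depth 20)
  Q 21.192.0.112: descend 00010101110000000 ; hops seen [H0,H3] ; pick H3
  del 0.0.0.0/0 (clear depth 0)
  Q 81.119.148.210: descend 01010001011101111001010011010 ; hops seen [H2,H0] ; pick H0
  Q 21.192.193.44: descend 0001010111000000 ; hops seen [H3] ; pick H3

== LOOKUPS ==
["H4","H0","H4","H3","H3","H0","H3"]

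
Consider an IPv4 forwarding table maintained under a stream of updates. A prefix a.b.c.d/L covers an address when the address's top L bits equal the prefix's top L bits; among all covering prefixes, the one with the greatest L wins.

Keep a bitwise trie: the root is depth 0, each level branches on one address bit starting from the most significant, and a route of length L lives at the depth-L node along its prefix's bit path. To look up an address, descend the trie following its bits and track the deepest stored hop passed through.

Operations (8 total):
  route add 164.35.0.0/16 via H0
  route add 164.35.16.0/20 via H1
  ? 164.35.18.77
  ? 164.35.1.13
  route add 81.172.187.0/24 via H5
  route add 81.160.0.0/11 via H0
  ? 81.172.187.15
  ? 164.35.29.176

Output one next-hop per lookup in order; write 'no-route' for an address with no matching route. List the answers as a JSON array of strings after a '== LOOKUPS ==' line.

Process each operation:
  add 164.35.0.0/16 -> H0 at depth 16
  add 164.35.16.0/20 -> H1 at depth 20
  lookup 164.35.18.77: bits 10100100001000110001 walk d0:-→d1:-→d2:-→d3:-→d4:-→d5:-→d6:-→d7:-→d8:-→d9:-→d10:-→d11:-→d12:-→d13:-→d14:-→d15:-→d16:H0→d17:-→d18:-→d19:-→d20:H1 -> H1
  lookup 164.35.1.13: bits 1010010000100011000 walk d0:-→d1:-→d2:-→d3:-→d4:-→d5:-→d6:-→d7:-→d8:-→d9:-→d10:-→d11:-→d12:-→d13:-→d14:-→d15:-→d16:H0→d17:-→d18:-→d19:- -> H0
  add 81.172.187.0/24 -> H5 at depth 24
  add 81.160.0.0/11 -> H0 at depth 11
  lookup 81.172.187.15: bits 010100011010110010111011 walk d0:-→d1:-→d2:-→d3:-→d4:-→d5:-→d6:-→d7:-→d8:-→d9:-→d10:-→d11:H0→d12:-→d13:-→d14:-→d15:-→d16:-→d17:-→d18:-→d19:-→d20:-→d21:-→d22:-→d23:-→d24:H5 -> H5
  lookup 164.35.29.176: bits 10100100001000110001 walk d0:-→d1:-→d2:-→d3:-→d4:-→d5:-→d6:-→d7:-→d8:-→d9:-→d10:-→d11:-→d12:-→d13:-→d14:-→d15:-→d16:H0→d17:-→d18:-→d19:-→d20:H1 -> H1

== LOOKUPS ==
["H1","H0","H5","H1"]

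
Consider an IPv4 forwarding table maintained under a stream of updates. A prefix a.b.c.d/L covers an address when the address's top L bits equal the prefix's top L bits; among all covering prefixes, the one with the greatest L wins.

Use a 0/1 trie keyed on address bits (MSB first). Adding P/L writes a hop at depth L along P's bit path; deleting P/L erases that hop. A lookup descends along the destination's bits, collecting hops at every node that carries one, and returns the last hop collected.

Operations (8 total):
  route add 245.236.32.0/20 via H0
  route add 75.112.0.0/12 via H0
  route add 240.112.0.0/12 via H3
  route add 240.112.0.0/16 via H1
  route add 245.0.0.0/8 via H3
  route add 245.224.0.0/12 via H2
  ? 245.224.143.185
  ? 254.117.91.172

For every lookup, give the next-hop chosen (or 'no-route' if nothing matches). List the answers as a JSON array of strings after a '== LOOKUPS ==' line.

Trace:
  add 245.236.32.0/20 -> H0 at depth 20
  add 75.112.0.0/12 -> H0 at depth 12
  add 240.112.0.0/12 -> H3 at depth 12
  add 240.112.0.0/16 -> H1 at depth 16
  add 245.0.0.0/8 -> H3 at depth 8
  add 245.224.0.0/12 -> H2 at depth 12
  lookup 245.224.143.185: bits 111101011110 walk d0:-→d1:-→d2:-→d3:-→d4:-→d5:-→d6:-→d7:-→d8:H3→d9:-→d10:-→d11:-→d12:H2 -> H2
  lookup 254.117.91.172: bits 1111 walk d0:-→d1:-→d2:-→d3:-→d4:- -> no-route

== LOOKUPS ==
["H2","no-route"]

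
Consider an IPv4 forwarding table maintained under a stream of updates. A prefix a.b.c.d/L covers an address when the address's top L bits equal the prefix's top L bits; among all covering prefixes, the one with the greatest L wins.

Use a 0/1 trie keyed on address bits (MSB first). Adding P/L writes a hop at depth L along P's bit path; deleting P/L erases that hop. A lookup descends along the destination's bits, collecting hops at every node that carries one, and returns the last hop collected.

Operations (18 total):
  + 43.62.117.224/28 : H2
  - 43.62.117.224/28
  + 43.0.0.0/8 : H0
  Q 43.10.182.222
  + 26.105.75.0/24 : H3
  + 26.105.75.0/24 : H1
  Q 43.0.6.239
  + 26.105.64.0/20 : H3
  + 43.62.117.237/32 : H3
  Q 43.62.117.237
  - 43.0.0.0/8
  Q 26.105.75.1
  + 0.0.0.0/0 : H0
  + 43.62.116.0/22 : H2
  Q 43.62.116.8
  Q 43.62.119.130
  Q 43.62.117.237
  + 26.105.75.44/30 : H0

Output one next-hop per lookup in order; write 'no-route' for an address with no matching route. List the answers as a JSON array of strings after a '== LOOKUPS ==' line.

Trace:
  add 43.62.117.224/28 -> H2 at depth 28
  del 43.62.117.224/28 (clear depth 28)
  add 43.0.0.0/8 -> H0 at depth 8
  Q 43.10.182.222: descend 0010101100 ; hops seen [H0] ; pick H0
  add 26.105.75.0/24 -> H3 at depth 24
  add 26.105.75.0/24 -> H1 at depth 24
  Q 43.0.6.239: descend 0010101100 ; hops seen [H0] ; pick H0
  add 26.105.64.0/20 -> H3 at depth 20
  add 43.62.117.237/32 -> H3 at depth 32
  Q 43.62.117.237: descend 00101011001111100111010111101101 ; hops seen [H0,H3] ; pick H3
  del 43.0.0.0/8 (clear depth 8)
  Q 26.105.75.1: descend 000110100110100101001011 ; hops seen [H3,H1] ; pick H1
  add 0.0.0.0/0 -> H0 at depth 0
  add 43.62.116.0/22 -> H2 at depth 22
  Q 43.62.116.8: descend 00101011001111100111010 ; hops seen [H0,H2] ; pick H2
  Q 43.62.119.130: descend 0010101100111110011101 ; hops seen [H0,H2] ; pick H2
  Q 43.62.117.237: descend 00101011001111100111010111101101 ; hops seen [H0,H2,H3] ; pick H3
  add 26.105.75.44/30 -> H0 at depth 30

== LOOKUPS ==
["H0","H0","H3","H1","H2","H2","H3"]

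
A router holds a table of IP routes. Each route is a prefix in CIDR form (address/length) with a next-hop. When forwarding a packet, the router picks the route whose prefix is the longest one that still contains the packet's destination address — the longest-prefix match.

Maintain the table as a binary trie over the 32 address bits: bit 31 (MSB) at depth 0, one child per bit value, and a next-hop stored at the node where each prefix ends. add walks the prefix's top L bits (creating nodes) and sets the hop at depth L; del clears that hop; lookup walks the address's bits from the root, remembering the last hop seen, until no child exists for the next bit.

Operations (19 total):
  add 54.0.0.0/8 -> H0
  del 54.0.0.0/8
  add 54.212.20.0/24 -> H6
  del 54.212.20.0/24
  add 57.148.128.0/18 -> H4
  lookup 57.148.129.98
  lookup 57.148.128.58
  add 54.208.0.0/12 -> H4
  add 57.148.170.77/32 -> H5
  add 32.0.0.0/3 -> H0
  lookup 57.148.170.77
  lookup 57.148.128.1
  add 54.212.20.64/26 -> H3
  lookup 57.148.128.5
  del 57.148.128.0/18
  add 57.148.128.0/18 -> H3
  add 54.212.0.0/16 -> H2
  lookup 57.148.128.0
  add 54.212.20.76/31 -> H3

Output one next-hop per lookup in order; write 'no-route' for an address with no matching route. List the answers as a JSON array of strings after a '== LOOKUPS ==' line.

Apply in order:
  + 54.0.0.0/8 (H0) depth=8
  - 54.0.0.0/8 clear@8
  + 54.212.20.0/24 (H6) depth=24
  - 54.212.20.0/24 clear@24
  + 57.148.128.0/18 (H4) depth=18
  Q 57.148.129.98: descend 001110011001010010 ; hops seen [H4] ; pick H4
  Q 57.148.128.58: descend 001110011001010010 ; hops seen [H4] ; pick H4
  + 54.208.0.0/12 (H4) depth=12
  + 57.148.170.77/32 (H5) depth=32
  + 32.0.0.0/3 (H0) depth=3
  Q 57.148.170.77: descend 00111001100101001010101001001101 ; hops seen [H0,H4,H5] ; pick H5
  Q 57.148.128.1: descend 001110011001010010 ; hops seen [H0,H4] ; pick H4
  + 54.212.20.64/26 (H3) depth=26
  Q 57.148.128.5: descend 001110011001010010 ; hops seen [H0,H4] ; pick H4
  - 57.148.128.0/18 clear@18
  + 57.148.128.0/18 (H3) depth=18
  + 54.212.0.0/16 (H2) depth=16
  Q 57.148.128.0: descend 001110011001010010 ; hops seen [H0,H3] ; pick H3
  + 54.212.20.76/31 (H3) depth=31

== LOOKUPS ==
["H4","H4","H5","H4","H4","H3"]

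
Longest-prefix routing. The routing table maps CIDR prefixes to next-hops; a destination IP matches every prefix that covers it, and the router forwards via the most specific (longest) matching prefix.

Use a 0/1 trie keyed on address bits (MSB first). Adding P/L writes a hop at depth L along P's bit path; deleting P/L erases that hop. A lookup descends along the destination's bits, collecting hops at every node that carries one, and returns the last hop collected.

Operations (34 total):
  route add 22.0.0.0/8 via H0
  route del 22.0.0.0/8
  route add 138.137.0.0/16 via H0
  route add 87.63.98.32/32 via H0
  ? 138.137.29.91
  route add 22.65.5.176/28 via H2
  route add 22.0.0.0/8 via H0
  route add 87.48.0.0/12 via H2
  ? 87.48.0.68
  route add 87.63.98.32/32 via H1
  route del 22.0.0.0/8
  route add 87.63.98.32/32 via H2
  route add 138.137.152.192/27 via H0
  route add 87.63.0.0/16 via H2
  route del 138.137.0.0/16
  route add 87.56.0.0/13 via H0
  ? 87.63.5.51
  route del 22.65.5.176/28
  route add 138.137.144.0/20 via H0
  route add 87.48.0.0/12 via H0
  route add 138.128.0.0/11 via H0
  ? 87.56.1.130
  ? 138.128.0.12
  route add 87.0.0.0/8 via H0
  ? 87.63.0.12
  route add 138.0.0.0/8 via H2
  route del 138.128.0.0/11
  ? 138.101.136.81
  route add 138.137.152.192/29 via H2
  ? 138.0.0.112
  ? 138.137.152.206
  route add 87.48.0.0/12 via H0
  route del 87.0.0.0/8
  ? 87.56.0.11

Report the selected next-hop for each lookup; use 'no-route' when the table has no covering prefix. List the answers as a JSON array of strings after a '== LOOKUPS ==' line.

Apply in order:
  add 22.0.0.0/8 -> H0 at depth 8
  - 22.0.0.0/8 clear@8
  add 138.137.0.0/16 -> H0 at depth 16
  add 87.63.98.32/32 -> H0 at depth 32
  lookup 138.137.29.91: bits 1000101010001001 walk d0:-→d1:-→d2:-→d3:-→d4:-→d5:-→d6:-→d7:-→d8:-→d9:-→d10:-→d11:-→d12:-→d13:-→d14:-→d15:-→d16:H0 -> H0
  add 22.65.5.176/28 -> H2 at depth 28
  add 22.0.0.0/8 -> H0 at depth 8
  add 87.48.0.0/12 -> H2 at depth 12
  lookup 87.48.0.68: bits 010101110011 walk d0:-→d1:-→d2:-→d3:-→d4:-→d5:-→d6:-→d7:-→d8:-→d9:-→d10:-→d11:-→d12:H2 -> H2
  add 87.63.98.32/32 -> H1 at depth 32
  - 22.0.0.0/8 clear@8
  add 87.63.98.32/32 -> H2 at depth 32
  add 138.137.152.192/27 -> H0 at depth 27
  add 87.63.0.0/16 -> H2 at depth 16
  - 138.137.0.0/16 clear@16
  add 87.56.0.0/13 -> H0 at depth 13
  lookup 87.63.5.51: bits 01010111001111110 walk d0:-→d1:-→d2:-→d3:-→d4:-→d5:-→d6:-→d7:-→d8:-→d9:-→d10:-→d11:-→d12:H2→d13:H0→d14:-→d15:-→d16:H2→d17:- -> H2
  - 22.65.5.176/28 clear@28
  add 138.137.144.0/20 -> H0 at depth 20
  add 87.48.0.0/12 -> H0 at depth 12
  add 138.128.0.0/11 -> H0 at depth 11
  lookup 87.56.1.130: bits 0101011100111 walk d0:-→d1:-→d2:-→d3:-→d4:-→d5:-→d6:-→d7:-→d8:-→d9:-→d10:-→d11:-→d12:H0→d13:H0 -> H0
  lookup 138.128.0.12: bits 100010101000 walk d0:-→d1:-→d2:-→d3:-→d4:-→d5:-→d6:-→d7:-→d8:-→d9:-→d10:-→d11:H0→d12:- -> H0
  add 87.0.0.0/8 -> H0 at depth 8
  lookup 87.63.0.12: bits 01010111001111110 walk d0:-→d1:-→d2:-→d3:-→d4:-→d5:-→d6:-→d7:-→d8:H0→d9:-→d10:-→d11:-→d12:H0→d13:H0→d14:-→d15:-→d16:H2→d17:- -> H2
  add 138.0.0.0/8 -> H2 at depth 8
  - 138.128.0.0/11 clear@11
  lookup 138.101.136.81: bits 10001010 walk d0:-→d1:-→d2:-→d3:-→d4:-→d5:-→d6:-→d7:-→d8:H2 -> H2
  add 138.137.152.192/29 -> H2 at depth 29
  lookup 138.0.0.112: bits 10001010 walk d0:-→d1:-→d2:-→d3:-→d4:-→d5:-→d6:-→d7:-→d8:H2 -> H2
  lookup 138.137.152.206: bits 1000101010001001100110001100 walk d0:-→d1:-→d2:-→d3:-→d4:-→d5:-→d6:-→d7:-→d8:H2→d9:-→d10:-→d11:-→d12:-→d13:-→d14:-→d15:-→d16:-→d17:-→d18:-→d19:-→d20:H0→d21:-→d22:-→d23:-→d24:-→d25:-→d26:-→d27:H0→d28:- -> H0
  add 87.48.0.0/12 -> H0 at depth 12
  - 87.0.0.0/8 clear@8
  lookup 87.56.0.11: bits 0101011100111 walk d0:-→d1:-→d2:-→d3:-→d4:-→d5:-→d6:-→d7:-→d8:-→d9:-→d10:-→d11:-→d12:H0→d13:H0 -> H0

== LOOKUPS ==
["H0","H2","H2","H0","H0","H2","H2","H2","H0","H0"]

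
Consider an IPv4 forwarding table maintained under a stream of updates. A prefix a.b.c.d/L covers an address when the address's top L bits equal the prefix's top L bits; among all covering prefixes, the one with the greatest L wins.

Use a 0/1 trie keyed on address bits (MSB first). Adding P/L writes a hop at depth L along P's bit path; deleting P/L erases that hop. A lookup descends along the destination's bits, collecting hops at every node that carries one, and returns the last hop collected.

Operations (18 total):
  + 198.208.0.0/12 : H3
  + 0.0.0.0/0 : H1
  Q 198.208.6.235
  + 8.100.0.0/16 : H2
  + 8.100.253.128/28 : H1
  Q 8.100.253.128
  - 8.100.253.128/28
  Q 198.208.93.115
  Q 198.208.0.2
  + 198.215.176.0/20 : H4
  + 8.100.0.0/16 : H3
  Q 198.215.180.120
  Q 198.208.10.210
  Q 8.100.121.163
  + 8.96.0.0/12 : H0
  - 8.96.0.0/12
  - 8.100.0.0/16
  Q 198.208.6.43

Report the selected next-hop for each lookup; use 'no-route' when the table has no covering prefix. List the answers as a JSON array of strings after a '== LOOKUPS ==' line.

Apply in order:
  add 198.208.0.0/12 -> H3 at depth 12
  add 0.0.0.0/0 -> H1 at depth 0
  lookup 198.208.6.235: bits 110001101101 walk d0:H1→d1:-→d2:-→d3:-→d4:-→d5:-→d6:-→d7:-→d8:-→d9:-→d10:-→d11:-→d12:H3 -> H3
  add 8.100.0.0/16 -> H2 at depth 16
  add 8.100.253.128/28 -> H1 at depth 28
  lookup 8.100.253.128: bits 0000100001100100111111011000 walk d0:H1→d1:-→d2:-→d3:-→d4:-→d5:-→d6:-→d7:-→d8:-→d9:-→d10:-→d11:-→d12:-→d13:-→d14:-→d15:-→d16:H2→d17:-→d18:-→d19:-→d20:-→d21:-→d22:-→d23:-→d24:-→d25:-→d26:-→d27:-→d28:H1 -> H1
  del 8.100.253.128/28 (clear depth 28)
  lookup 198.208.93.115: bits 110001101101 walk d0:H1→d1:-→d2:-→d3:-→d4:-→d5:-→d6:-→d7:-→d8:-→d9:-→d10:-→d11:-→d12:H3 -> H3
  lookup 198.208.0.2: bits 110001101101 walk d0:H1→d1:-→d2:-→d3:-→d4:-→d5:-→d6:-→d7:-→d8:-→d9:-→d10:-→d11:-→d12:H3 -> H3
  add 198.215.176.0/20 -> H4 at depth 20
  add 8.100.0.0/16 -> H3 at depth 16
  lookup 198.215.180.120: bits 11000110110101111011 walk d0:H1→d1:-→d2:-→d3:-→d4:-→d5:-→d6:-→d7:-→d8:-→d9:-→d10:-→d11:-→d12:H3→d13:-→d14:-→d15:-→d16:-→d17:-→d18:-→d19:-→d20:H4 -> H4
  lookup 198.208.10.210: bits 1100011011010 walk d0:H1→d1:-→d2:-→d3:-→d4:-→d5:-→d6:-→d7:-→d8:-→d9:-→d10:-→d11:-→d12:H3→d13:- -> H3
  lookup 8.100.121.163: bits 0000100001100100 walk d0:H1→d1:-→d2:-→d3:-→d4:-→d5:-→d6:-→d7:-→d8:-→d9:-→d10:-→d11:-→d12:-→d13:-→d14:-→d15:-→d16:H3 -> H3
  add 8.96.0.0/12 -> H0 at depth 12
  del 8.96.0.0/12 (clear depth 12)
  del 8.100.0.0/16 (clear depth 16)
  lookup 198.208.6.43: bits 1100011011010 walk d0:H1→d1:-→d2:-→d3:-→d4:-→d5:-→d6:-→d7:-→d8:-→d9:-→d10:-→d11:-→d12:H3→d13:- -> H3

== LOOKUPS ==
["H3","H1","H3","H3","H4","H3","H3","H3"]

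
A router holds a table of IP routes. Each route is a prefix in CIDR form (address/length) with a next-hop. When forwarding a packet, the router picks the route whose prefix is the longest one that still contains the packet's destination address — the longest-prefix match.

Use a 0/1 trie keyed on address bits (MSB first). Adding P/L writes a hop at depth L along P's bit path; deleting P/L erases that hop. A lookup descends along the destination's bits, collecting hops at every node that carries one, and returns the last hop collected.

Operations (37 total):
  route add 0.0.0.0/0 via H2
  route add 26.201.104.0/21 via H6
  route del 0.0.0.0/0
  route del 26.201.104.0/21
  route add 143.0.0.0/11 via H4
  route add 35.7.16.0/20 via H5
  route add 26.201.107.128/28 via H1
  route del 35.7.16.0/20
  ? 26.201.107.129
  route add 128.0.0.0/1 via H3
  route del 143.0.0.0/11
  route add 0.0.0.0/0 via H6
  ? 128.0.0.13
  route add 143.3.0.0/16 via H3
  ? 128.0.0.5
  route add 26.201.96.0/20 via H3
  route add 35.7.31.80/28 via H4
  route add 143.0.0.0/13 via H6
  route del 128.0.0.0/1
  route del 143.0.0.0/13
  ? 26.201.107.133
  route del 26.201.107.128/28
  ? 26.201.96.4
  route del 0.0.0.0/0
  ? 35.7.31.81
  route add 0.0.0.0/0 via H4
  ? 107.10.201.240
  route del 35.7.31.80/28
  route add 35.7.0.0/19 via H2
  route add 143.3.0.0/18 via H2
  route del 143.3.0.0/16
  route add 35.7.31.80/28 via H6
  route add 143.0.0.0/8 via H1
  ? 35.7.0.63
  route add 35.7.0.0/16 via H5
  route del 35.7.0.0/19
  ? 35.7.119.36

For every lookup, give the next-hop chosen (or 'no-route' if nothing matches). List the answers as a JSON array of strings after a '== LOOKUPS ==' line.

Trace:
  + 0.0.0.0/0 (H2) depth=0
  + 26.201.104.0/21 (H6) depth=21
  - 0.0.0.0/0 clear@0
  - 26.201.104.0/21 clear@21
  + 143.0.0.0/11 (H4) depth=11
  + 35.7.16.0/20 (H5) depth=20
  + 26.201.107.128/28 (H1) depth=28
  - 35.7.16.0/20 clear@20
  ? 26.201.107.129  path d0:-→d1:-→d2:-→d3:-→d4:-→d5:-→d6:-→d7:-→d8:-→d9:-→d10:-→d11:-→d12:-→d13:-→d14:-→d15:-→d16:-→d17:-→d18:-→d19:-→d20:-→d21:-→d22:-→d23:-→d24:-→d25:-→d26:-→d27:-→d28:H1  best=H1
  + 128.0.0.0/1 (H3) depth=1
  - 143.0.0.0/11 clear@11
  + 0.0.0.0/0 (H6) depth=0
  ? 128.0.0.13  path d0:H6→d1:H3→d2:-→d3:-→d4:-  best=H3
  + 143.3.0.0/16 (H3) depth=16
  ? 128.0.0.5  path d0:H6→d1:H3→d2:-→d3:-→d4:-  best=H3
  + 26.201.96.0/20 (H3) depth=20
  + 35.7.31.80/28 (H4) depth=28
  + 143.0.0.0/13 (H6) depth=13
  - 128.0.0.0/1 clear@1
  - 143.0.0.0/13 clear@13
  ? 26.201.107.133  path d0:H6→d1:-→d2:-→d3:-→d4:-→d5:-→d6:-→d7:-→d8:-→d9:-→d10:-→d11:-→d12:-→d13:-→d14:-→d15:-→d16:-→d17:-→d18:-→d19:-→d20:H3→d21:-→d22:-→d23:-→d24:-→d25:-→d26:-→d27:-→d28:H1  best=H1
  - 26.201.107.128/28 clear@28
  ? 26.201.96.4  path d0:H6→d1:-→d2:-→d3:-→d4:-→d5:-→d6:-→d7:-→d8:-→d9:-→d10:-→d11:-→d12:-→d13:-→d14:-→d15:-→d16:-→d17:-→d18:-→d19:-→d20:H3  best=H3
  - 0.0.0.0/0 clear@0
  ? 35.7.31.81  path d0:-→d1:-→d2:-→d3:-→d4:-→d5:-→d6:-→d7:-→d8:-→d9:-→d10:-→d11:-→d12:-→d13:-→d14:-→d15:-→d16:-→d17:-→d18:-→d19:-→d20:-→d21:-→d22:-→d23:-→d24:-→d25:-→d26:-→d27:-→d28:H4  best=H4
  + 0.0.0.0/0 (H4) depth=0
  ? 107.10.201.240  path d0:H4→d1:-  best=H4
  - 35.7.31.80/28 clear@28
  + 35.7.0.0/19 (H2) depth=19
  + 143.3.0.0/18 (H2) depth=18
  - 143.3.0.0/16 clear@16
  + 35.7.31.80/28 (H6) depth=28
  + 143.0.0.0/8 (H1) depth=8
  ? 35.7.0.63  path d0:H4→d1:-→d2:-→d3:-→d4:-→d5:-→d6:-→d7:-→d8:-→d9:-→d10:-→d11:-→d12:-→d13:-→d14:-→d15:-→d16:-→d17:-→d18:-→d19:H2  best=H2
  + 35.7.0.0/16 (H5) depth=16
  - 35.7.0.0/19 clear@19
  ? 35.7.119.36  path d0:H4→d1:-→d2:-→d3:-→d4:-→d5:-→d6:-→d7:-→d8:-→d9:-→d10:-→d11:-→d12:-→d13:-→d14:-→d15:-→d16:H5→d17:-  best=H5

== LOOKUPS ==
["H1","H3","H3","H1","H3","H4","H4","H2","H5"]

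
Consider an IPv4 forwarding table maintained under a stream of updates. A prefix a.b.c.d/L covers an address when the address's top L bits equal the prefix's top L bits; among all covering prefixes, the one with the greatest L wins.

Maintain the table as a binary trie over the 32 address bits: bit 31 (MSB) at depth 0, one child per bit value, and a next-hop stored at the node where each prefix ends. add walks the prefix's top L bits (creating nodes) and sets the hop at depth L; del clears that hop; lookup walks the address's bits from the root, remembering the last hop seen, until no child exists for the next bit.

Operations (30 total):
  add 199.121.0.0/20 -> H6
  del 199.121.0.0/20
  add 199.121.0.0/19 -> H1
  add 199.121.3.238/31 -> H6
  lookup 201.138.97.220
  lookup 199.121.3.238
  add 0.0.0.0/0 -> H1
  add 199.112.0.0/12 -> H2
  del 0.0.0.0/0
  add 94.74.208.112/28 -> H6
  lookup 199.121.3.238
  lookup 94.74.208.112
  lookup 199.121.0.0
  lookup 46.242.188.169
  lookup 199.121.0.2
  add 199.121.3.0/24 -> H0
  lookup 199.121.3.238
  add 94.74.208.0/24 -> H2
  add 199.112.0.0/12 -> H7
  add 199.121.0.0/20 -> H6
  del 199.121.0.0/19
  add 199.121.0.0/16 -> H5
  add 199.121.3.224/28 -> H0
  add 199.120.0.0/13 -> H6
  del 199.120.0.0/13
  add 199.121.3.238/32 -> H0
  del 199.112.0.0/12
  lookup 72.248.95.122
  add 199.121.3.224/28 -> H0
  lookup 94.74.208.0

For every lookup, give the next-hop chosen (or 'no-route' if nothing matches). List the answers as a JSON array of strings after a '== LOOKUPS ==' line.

Process each operation:
  add 199.121.0.0/20 -> H6 at depth 20
  del 199.121.0.0/20 (clear depth 20)
  add 199.121.0.0/19 -> H1 at depth 19
  add 199.121.3.238/31 -> H6 at depth 31
  ? 201.138.97.220  path d0:-→d1:-→d2:-→d3:-→d4:-  best=no-route
  ? 199.121.3.238  path d0:-→d1:-→d2:-→d3:-→d4:-→d5:-→d6:-→d7:-→d8:-→d9:-→d10:-→d11:-→d12:-→d13:-→d14:-→d15:-→d16:-→d17:-→d18:-→d19:H1→d20:-→d21:-→d22:-→d23:-→d24:-→d25:-→d26:-→d27:-→d28:-→d29:-→d30:-→d31:H6  best=H6
  add 0.0.0.0/0 -> H1 at depth 0
  add 199.112.0.0/12 -> H2 at depth 12
  del 0.0.0.0/0 (clear depth 0)
  add 94.74.208.112/28 -> H6 at depth 28
  ? 199.121.3.238  path d0:-→d1:-→d2:-→d3:-→d4:-→d5:-→d6:-→d7:-→d8:-→d9:-→d10:-→d11:-→d12:H2→d13:-→d14:-→d15:-→d16:-→d17:-→d18:-→d19:H1→d20:-→d21:-→d22:-→d23:-→d24:-→d25:-→d26:-→d27:-→d28:-→d29:-→d30:-→d31:H6  best=H6
  ? 94.74.208.112  path d0:-→d1:-→d2:-→d3:-→d4:-→d5:-→d6:-→d7:-→d8:-→d9:-→d10:-→d11:-→d12:-→d13:-→d14:-→d15:-→d16:-→d17:-→d18:-→d19:-→d20:-→d21:-→d22:-→d23:-→d24:-→d25:-→d26:-→d27:-→d28:H6  best=H6
  ? 199.121.0.0  path d0:-→d1:-→d2:-→d3:-→d4:-→d5:-→d6:-→d7:-→d8:-→d9:-→d10:-→d11:-→d12:H2→d13:-→d14:-→d15:-→d16:-→d17:-→d18:-→d19:H1→d20:-→d21:-→d22:-  best=H1
  ? 46.242.188.169  path d0:-→d1:-  best=no-route
  ? 199.121.0.2  path d0:-→d1:-→d2:-→d3:-→d4:-→d5:-→d6:-→d7:-→d8:-→d9:-→d10:-→d11:-→d12:H2→d13:-→d14:-→d15:-→d16:-→d17:-→d18:-→d19:H1→d20:-→d21:-→d22:-  best=H1
  add 199.121.3.0/24 -> H0 at depth 24
  ? 199.121.3.238  path d0:-→d1:-→d2:-→d3:-→d4:-→d5:-→d6:-→d7:-→d8:-→d9:-→d10:-→d11:-→d12:H2→d13:-→d14:-→d15:-→d16:-→d17:-→d18:-→d19:H1→d20:-→d21:-→d22:-→d23:-→d24:H0→d25:-→d26:-→d27:-→d28:-→d29:-→d30:-→d31:H6  best=H6
  add 94.74.208.0/24 -> H2 at depth 24
  add 199.112.0.0/12 -> H7 at depth 12
  add 199.121.0.0/20 -> H6 at depth 20
  del 199.121.0.0/19 (clear depth 19)
  add 199.121.0.0/16 -> H5 at depth 16
  add 199.121.3.224/28 -> H0 at depth 28
  add 199.120.0.0/13 -> H6 at depth 13
  del 199.120.0.0/13 (clear depth 13)
  add 199.121.3.238/32 -> H0 at depth 32
  del 199.112.0.0/12 (clear depth 12)
  ? 72.248.95.122  path d0:-→d1:-→d2:-→d3:-  best=no-route
  add 199.121.3.224/28 -> H0 at depth 28
  ? 94.74.208.0  path d0:-→d1:-→d2:-→d3:-→d4:-→d5:-→d6:-→d7:-→d8:-→d9:-→d10:-→d11:-→d12:-→d13:-→d14:-→d15:-→d16:-→d17:-→d18:-→d19:-→d20:-→d21:-→d22:-→d23:-→d24:H2→d25:-  best=H2

== LOOKUPS ==
["no-route","H6","H6","H6","H1","no-route","H1","H6","no-route","H2"]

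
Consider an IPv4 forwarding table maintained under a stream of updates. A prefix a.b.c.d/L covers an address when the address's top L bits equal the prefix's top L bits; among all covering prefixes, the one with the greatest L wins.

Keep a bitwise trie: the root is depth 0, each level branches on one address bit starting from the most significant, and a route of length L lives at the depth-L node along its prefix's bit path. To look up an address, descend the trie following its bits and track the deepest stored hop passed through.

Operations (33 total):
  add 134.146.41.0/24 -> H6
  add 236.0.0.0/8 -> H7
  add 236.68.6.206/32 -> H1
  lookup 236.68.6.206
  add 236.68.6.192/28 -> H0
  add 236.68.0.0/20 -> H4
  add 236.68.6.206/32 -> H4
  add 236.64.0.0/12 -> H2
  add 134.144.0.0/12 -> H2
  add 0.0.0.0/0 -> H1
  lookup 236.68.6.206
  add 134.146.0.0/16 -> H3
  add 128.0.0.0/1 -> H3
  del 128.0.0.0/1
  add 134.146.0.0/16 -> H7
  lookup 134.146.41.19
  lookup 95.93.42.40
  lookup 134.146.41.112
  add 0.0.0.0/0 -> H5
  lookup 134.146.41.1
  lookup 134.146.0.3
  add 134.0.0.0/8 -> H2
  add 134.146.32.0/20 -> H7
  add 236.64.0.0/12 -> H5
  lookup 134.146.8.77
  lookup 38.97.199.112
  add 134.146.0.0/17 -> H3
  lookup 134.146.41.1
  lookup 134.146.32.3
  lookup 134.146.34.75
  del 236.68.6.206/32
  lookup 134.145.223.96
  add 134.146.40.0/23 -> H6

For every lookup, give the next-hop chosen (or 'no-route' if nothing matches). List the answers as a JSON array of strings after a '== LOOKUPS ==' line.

Apply in order:
  add 134.146.41.0/24 -> H6 at depth 24
  add 236.0.0.0/8 -> H7 at depth 8
  add 236.68.6.206/32 -> H1 at depth 32
  ? 236.68.6.206  path d0:-→d1:-→d2:-→d3:-→d4:-→d5:-→d6:-→d7:-→d8:H7→d9:-→d10:-→d11:-→d12:-→d13:-→d14:-→d15:-→d16:-→d17:-→d18:-→d19:-→d20:-→d21:-→d22:-→d23:-→d24:-→d25:-→d26:-→d27:-→d28:-→d29:-→d30:-→d31:-→d32:H1  best=H1
  add 236.68.6.192/28 -> H0 at depth 28
  add 236.68.0.0/20 -> H4 at depth 20
  add 236.68.6.206/32 -> H4 at depth 32
  add 236.64.0.0/12 -> H2 at depth 12
  add 134.144.0.0/12 -> H2 at depth 12
  add 0.0.0.0/0 -> H1 at depth 0
  ? 236.68.6.206  path d0:H1→d1:-→d2:-→d3:-→d4:-→d5:-→d6:-→d7:-→d8:H7→d9:-→d10:-→d11:-→d12:H2→d13:-→d14:-→d15:-→d16:-→d17:-→d18:-→d19:-→d20:H4→d21:-→d22:-→d23:-→d24:-→d25:-→d26:-→d27:-→d28:H0→d29:-→d30:-→d31:-→d32:H4  best=H4
  add 134.146.0.0/16 -> H3 at depth 16
  add 128.0.0.0/1 -> H3 at depth 1
  del 128.0.0.0/1 (clear depth 1)
  add 134.146.0.0/16 -> H7 at depth 16
  ? 134.146.41.19  path d0:H1→d1:-→d2:-→d3:-→d4:-→d5:-→d6:-→d7:-→d8:-→d9:-→d10:-→d11:-→d12:H2→d13:-→d14:-→d15:-→d16:H7→d17:-→d18:-→d19:-→d20:-→d21:-→d22:-→d23:-→d24:H6  best=H6
  ? 95.93.42.40  path d0:H1  best=H1
  ? 134.146.41.112  path d0:H1→d1:-→d2:-→d3:-→d4:-→d5:-→d6:-→d7:-→d8:-→d9:-→d10:-→d11:-→d12:H2→d13:-→d14:-→d15:-→d16:H7→d17:-→d18:-→d19:-→d20:-→d21:-→d22:-→d23:-→d24:H6  best=H6
  add 0.0.0.0/0 -> H5 at depth 0
  ? 134.146.41.1  path d0:H5→d1:-→d2:-→d3:-→d4:-→d5:-→d6:-→d7:-→d8:-→d9:-→d10:-→d11:-→d12:H2→d13:-→d14:-→d15:-→d16:H7→d17:-→d18:-→d19:-→d20:-→d21:-→d22:-→d23:-→d24:H6  best=H6
  ? 134.146.0.3  path d0:H5→d1:-→d2:-→d3:-→d4:-→d5:-→d6:-→d7:-→d8:-→d9:-→d10:-→d11:-→d12:H2→d13:-→d14:-→d15:-→d16:H7→d17:-→d18:-  best=H7
  add 134.0.0.0/8 -> H2 at depth 8
  add 134.146.32.0/20 -> H7 at depth 20
  add 236.64.0.0/12 -> H5 at depth 12
  ? 134.146.8.77  path d0:H5→d1:-→d2:-→d3:-→d4:-→d5:-→d6:-→d7:-→d8:H2→d9:-→d10:-→d11:-→d12:H2→d13:-→d14:-→d15:-→d16:H7→d17:-→d18:-  best=H7
  ? 38.97.199.112  path d0:H5  best=H5
  add 134.146.0.0/17 -> H3 at depth 17
  ? 134.146.41.1  path d0:H5→d1:-→d2:-→d3:-→d4:-→d5:-→d6:-→d7:-→d8:H2→d9:-→d10:-→d11:-→d12:H2→d13:-→d14:-→d15:-→d16:H7→d17:H3→d18:-→d19:-→d20:H7→d21:-→d22:-→d23:-→d24:H6  best=H6
  ? 134.146.32.3  path d0:H5→d1:-→d2:-→d3:-→d4:-→d5:-→d6:-→d7:-→d8:H2→d9:-→d10:-→d11:-→d12:H2→d13:-→d14:-→d15:-→d16:H7→d17:H3→d18:-→d19:-→d20:H7  best=H7
  ? 134.146.34.75  path d0:H5→d1:-→d2:-→d3:-→d4:-→d5:-→d6:-→d7:-→d8:H2→d9:-→d10:-→d11:-→d12:H2→d13:-→d14:-→d15:-→d16:H7→d17:H3→d18:-→d19:-→d20:H7  best=H7
  del 236.68.6.206/32 (clear depth 32)
  ? 134.145.223.96  path d0:H5→d1:-→d2:-→d3:-→d4:-→d5:-→d6:-→d7:-→d8:H2→d9:-→d10:-→d11:-→d12:H2→d13:-→d14:-  best=H2
  add 134.146.40.0/23 -> H6 at depth 23

== LOOKUPS ==
["H1","H4","H6","H1","H6","H6","H7","H7","H5","H6","H7","H7","H2"]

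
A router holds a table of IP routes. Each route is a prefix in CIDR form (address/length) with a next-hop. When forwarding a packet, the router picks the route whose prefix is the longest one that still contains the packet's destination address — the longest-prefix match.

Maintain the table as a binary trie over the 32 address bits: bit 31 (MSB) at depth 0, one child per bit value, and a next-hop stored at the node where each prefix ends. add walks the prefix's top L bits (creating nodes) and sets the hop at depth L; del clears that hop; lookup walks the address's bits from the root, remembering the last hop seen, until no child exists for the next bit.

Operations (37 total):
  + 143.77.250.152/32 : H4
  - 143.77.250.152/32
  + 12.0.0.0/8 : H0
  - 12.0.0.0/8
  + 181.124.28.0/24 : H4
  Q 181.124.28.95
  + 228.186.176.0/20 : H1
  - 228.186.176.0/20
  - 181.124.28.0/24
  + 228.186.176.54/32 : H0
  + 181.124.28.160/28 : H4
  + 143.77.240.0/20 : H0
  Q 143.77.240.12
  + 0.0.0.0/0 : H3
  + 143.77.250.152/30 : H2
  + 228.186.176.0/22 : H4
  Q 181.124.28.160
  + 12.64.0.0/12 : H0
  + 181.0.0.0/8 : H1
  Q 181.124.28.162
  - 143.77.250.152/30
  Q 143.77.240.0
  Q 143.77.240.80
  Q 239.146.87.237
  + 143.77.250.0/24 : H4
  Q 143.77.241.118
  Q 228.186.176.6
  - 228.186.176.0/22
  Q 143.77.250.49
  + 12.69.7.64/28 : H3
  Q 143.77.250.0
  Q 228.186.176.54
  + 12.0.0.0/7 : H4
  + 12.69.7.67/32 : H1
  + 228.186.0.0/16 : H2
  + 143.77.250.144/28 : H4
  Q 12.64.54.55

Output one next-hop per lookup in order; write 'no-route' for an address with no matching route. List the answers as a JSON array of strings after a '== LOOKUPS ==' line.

Trace:
  add 143.77.250.152/32 -> H4 at depth 32
  del 143.77.250.152/32 (clear depth 32)
  add 12.0.0.0/8 -> H0 at depth 8
  del 12.0.0.0/8 (clear depth 8)
  add 181.124.28.0/24 -> H4 at depth 24
  Q 181.124.28.95: descend 101101010111110000011100 ; hops seen [H4] ; pick H4
  add 228.186.176.0/20 -> H1 at depth 20
  del 228.186.176.0/20 (clear depth 20)
  del 181.124.28.0/24 (clear depth 24)
  add 228.186.176.54/32 -> H0 at depth 32
  add 181.124.28.160/28 -> H4 at depth 28
  add 143.77.240.0/20 -> H0 at depth 20
  Q 143.77.240.12: descend 10001111010011011111 ; hops seen [H0] ; pick H0
  add 0.0.0.0/0 -> H3 at depth 0
  add 143.77.250.152/30 -> H2 at depth 30
  add 228.186.176.0/22 -> H4 at depth 22
  Q 181.124.28.160: descend 1011010101111100000111001010 ; hops seen [H3,H4] ; pick H4
  add 12.64.0.0/12 -> H0 at depth 12
  add 181.0.0.0/8 -> H1 at depth 8
  Q 181.124.28.162: descend 1011010101111100000111001010 ; hops seen [H3,H1,H4] ; pick H4
  del 143.77.250.152/30 (clear depth 30)
  Q 143.77.240.0: descend 10001111010011011111 ; hops seen [H3,H0] ; pick H0
  Q 143.77.240.80: descend 10001111010011011111 ; hops seen [H3,H0] ; pick H0
  Q 239.146.87.237: descend 1110 ; hops seen [H3] ; pick H3
  add 143.77.250.0/24 -> H4 at depth 24
  Q 143.77.241.118: descend 10001111010011011111 ; hops seen [H3,H0] ; pick H0
  Q 228.186.176.6: descend 11100100101110101011000000 ; hops seen [H3,H4] ; pick H4
  del 228.186.176.0/22 (clear depth 22)
  Q 143.77.250.49: descend 100011110100110111111010 ; hops seen [H3,H0,H4] ; pick H4
  add 12.69.7.64/28 -> H3 at depth 28
  Q 143.77.250.0: descend 100011110100110111111010 ; hops seen [H3,H0,H4] ; pick H4
  Q 228.186.176.54: descend 11100100101110101011000000110110 ; hops seen [H3,H0] ; pick H0
  add 12.0.0.0/7 -> H4 at depth 7
  add 12.69.7.67/32 -> H1 at depth 32
  add 228.186.0.0/16 -> H2 at depth 16
  add 143.77.250.144/28 -> H4 at depth 28
  Q 12.64.54.55: descend 0000110001000 ; hops seen [H3,H4,H0] ; pick H0

== LOOKUPS ==
["H4","H0","H4","H4","H0","H0","H3","H0","H4","H4","H4","H0","H0"]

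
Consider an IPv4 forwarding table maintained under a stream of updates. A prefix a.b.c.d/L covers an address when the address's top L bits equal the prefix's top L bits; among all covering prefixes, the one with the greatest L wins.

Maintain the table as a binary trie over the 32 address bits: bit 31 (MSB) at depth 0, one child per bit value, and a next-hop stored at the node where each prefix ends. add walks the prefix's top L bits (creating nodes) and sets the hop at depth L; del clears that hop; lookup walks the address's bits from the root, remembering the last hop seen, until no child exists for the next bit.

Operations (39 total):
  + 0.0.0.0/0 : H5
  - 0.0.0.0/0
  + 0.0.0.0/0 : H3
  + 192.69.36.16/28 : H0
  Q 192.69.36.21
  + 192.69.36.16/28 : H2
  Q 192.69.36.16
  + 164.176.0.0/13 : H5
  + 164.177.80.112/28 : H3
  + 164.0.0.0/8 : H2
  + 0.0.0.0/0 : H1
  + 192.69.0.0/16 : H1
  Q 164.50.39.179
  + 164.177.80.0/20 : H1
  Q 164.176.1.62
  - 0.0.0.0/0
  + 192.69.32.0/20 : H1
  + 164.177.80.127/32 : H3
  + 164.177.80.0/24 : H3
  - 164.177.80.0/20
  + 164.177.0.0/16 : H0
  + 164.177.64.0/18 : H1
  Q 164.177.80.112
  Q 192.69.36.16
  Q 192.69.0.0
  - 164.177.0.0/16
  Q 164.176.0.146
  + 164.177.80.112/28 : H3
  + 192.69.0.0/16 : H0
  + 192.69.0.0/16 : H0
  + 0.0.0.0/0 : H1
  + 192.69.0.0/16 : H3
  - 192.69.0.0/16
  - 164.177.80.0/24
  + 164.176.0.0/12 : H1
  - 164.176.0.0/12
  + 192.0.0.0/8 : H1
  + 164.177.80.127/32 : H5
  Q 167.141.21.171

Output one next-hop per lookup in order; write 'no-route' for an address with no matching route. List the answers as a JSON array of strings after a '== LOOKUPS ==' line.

Apply in order:
  + 0.0.0.0/0 (H5) depth=0
  del 0.0.0.0/0 (clear depth 0)
  + 0.0.0.0/0 (H3) depth=0
  + 192.69.36.16/28 (H0) depth=28
  lookup 192.69.36.21: bits 1100000001000101001001000001 walk d0:H3→d1:-→d2:-→d3:-→d4:-→d5:-→d6:-→d7:-→d8:-→d9:-→d10:-→d11:-→d12:-→d13:-→d14:-→d15:-→d16:-→d17:-→d18:-→d19:-→d20:-→d21:-→d22:-→d23:-→d24:-→d25:-→d26:-→d27:-→d28:H0 -> H0
  + 192.69.36.16/28 (H2) depth=28
  lookup 192.69.36.16: bits 1100000001000101001001000001 walk d0:H3→d1:-→d2:-→d3:-→d4:-→d5:-→d6:-→d7:-→d8:-→d9:-→d10:-→d11:-→d12:-→d13:-→d14:-→d15:-→d16:-→d17:-→d18:-→d19:-→d20:-→d21:-→d22:-→d23:-→d24:-→d25:-→d26:-→d27:-→d28:H2 -> H2
  + 164.176.0.0/13 (H5) depth=13
  + 164.177.80.112/28 (H3) depth=28
  + 164.0.0.0/8 (H2) depth=8
  + 0.0.0.0/0 (H1) depth=0
  + 192.69.0.0/16 (H1) depth=16
  lookup 164.50.39.179: bits 10100100 walk d0:H1→d1:-→d2:-→d3:-→d4:-→d5:-→d6:-→d7:-→d8:H2 -> H2
  + 164.177.80.0/20 (H1) depth=20
  lookup 164.176.1.62: bits 101001001011000 walk d0:H1→d1:-→d2:-→d3:-→d4:-→d5:-→d6:-→d7:-→d8:H2→d9:-→d10:-→d11:-→d12:-→d13:H5→d14:-→d15:- -> H5
  del 0.0.0.0/0 (clear depth 0)
  + 192.69.32.0/20 (H1) depth=20
  + 164.177.80.127/32 (H3) depth=32
  + 164.177.80.0/24 (H3) depth=24
  del 164.177.80.0/20 (clear depth 20)
  + 164.177.0.0/16 (H0) depth=16
  + 164.177.64.0/18 (H1) depth=18
  lookup 164.177.80.112: bits 1010010010110001010100000111 walk d0:-→d1:-→d2:-→d3:-→d4:-→d5:-→d6:-→d7:-→d8:H2→d9:-→d10:-→d11:-→d12:-→d13:H5→d14:-→d15:-→d16:H0→d17:-→d18:H1→d19:-→d20:-→d21:-→d22:-→d23:-→d24:H3→d25:-→d26:-→d27:-→d28:H3 -> H3
  lookup 192.69.36.16: bits 1100000001000101001001000001 walk d0:-→d1:-→d2:-→d3:-→d4:-→d5:-→d6:-→d7:-→d8:-→d9:-→d10:-→d11:-→d12:-→d13:-→d14:-→d15:-→d16:H1→d17:-→d18:-→d19:-→d20:H1→d21:-→d22:-→d23:-→d24:-→d25:-→d26:-→d27:-→d28:H2 -> H2
  lookup 192.69.0.0: bits 110000000100010100 walk d0:-→d1:-→d2:-→d3:-→d4:-→d5:-→d6:-→d7:-→d8:-→d9:-→d10:-→d11:-→d12:-→d13:-→d14:-→d15:-→d16:H1→d17:-→d18:- -> H1
  del 164.177.0.0/16 (clear depth 16)
  lookup 164.176.0.146: bits 101001001011000 walk d0:-→d1:-→d2:-→d3:-→d4:-→d5:-→d6:-→d7:-→d8:H2→d9:-→d10:-→d11:-→d12:-→d13:H5→d14:-→d15:- -> H5
  + 164.177.80.112/28 (H3) depth=28
  + 192.69.0.0/16 (H0) depth=16
  + 192.69.0.0/16 (H0) depth=16
  + 0.0.0.0/0 (H1) depth=0
  + 192.69.0.0/16 (H3) depth=16
  del 192.69.0.0/16 (clear depth 16)
  del 164.177.80.0/24 (clear depth 24)
  + 164.176.0.0/12 (H1) depth=12
  del 164.176.0.0/12 (clear depth 12)
  + 192.0.0.0/8 (H1) depth=8
  + 164.177.80.127/32 (H5) depth=32
  lookup 167.141.21.171: bits 101001 walk d0:H1→d1:-→d2:-→d3:-→d4:-→d5:-→d6:- -> H1

== LOOKUPS ==
["H0","H2","H2","H5","H3","H2","H1","H5","H1"]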